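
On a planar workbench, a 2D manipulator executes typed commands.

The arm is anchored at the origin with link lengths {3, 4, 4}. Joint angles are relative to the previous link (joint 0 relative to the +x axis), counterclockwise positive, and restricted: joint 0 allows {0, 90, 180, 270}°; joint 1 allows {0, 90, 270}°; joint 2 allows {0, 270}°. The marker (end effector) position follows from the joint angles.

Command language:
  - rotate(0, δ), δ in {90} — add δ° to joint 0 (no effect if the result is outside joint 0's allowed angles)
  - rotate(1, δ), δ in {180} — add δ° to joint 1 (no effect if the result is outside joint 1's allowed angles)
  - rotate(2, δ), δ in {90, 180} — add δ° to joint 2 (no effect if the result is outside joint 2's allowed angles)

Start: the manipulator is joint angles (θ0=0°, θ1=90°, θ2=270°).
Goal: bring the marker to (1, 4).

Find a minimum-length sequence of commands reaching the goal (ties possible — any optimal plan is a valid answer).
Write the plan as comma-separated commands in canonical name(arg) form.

rotate(1, 180), rotate(0, 90), rotate(0, 90)

begin: joint angles (θ0=0°, θ1=90°, θ2=270°)
1. rotate(1, 180) → joint angles (θ0=0°, θ1=270°, θ2=270°)
2. rotate(0, 90) → joint angles (θ0=90°, θ1=270°, θ2=270°)
3. rotate(0, 90) → joint angles (θ0=180°, θ1=270°, θ2=270°)
no 2-step plan works, so 3 is optimal.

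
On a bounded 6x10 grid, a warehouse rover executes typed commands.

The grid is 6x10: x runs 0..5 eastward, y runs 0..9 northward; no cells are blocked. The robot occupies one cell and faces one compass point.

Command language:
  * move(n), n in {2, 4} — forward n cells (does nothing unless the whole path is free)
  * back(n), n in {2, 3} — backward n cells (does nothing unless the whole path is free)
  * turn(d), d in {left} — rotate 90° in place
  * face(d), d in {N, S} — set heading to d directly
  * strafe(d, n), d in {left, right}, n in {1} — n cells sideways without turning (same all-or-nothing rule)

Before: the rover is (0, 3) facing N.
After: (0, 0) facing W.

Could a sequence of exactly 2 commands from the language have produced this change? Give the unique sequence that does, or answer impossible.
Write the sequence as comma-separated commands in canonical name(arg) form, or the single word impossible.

key: cell and facing (now W) both changed — the 2 commands mix motion and turning
t0: (0, 3) facing N
[1] after back(3): (0, 0) facing N
[2] after turn(left): (0, 0) facing W
all 81 alternatives checked — unique.

back(3), turn(left)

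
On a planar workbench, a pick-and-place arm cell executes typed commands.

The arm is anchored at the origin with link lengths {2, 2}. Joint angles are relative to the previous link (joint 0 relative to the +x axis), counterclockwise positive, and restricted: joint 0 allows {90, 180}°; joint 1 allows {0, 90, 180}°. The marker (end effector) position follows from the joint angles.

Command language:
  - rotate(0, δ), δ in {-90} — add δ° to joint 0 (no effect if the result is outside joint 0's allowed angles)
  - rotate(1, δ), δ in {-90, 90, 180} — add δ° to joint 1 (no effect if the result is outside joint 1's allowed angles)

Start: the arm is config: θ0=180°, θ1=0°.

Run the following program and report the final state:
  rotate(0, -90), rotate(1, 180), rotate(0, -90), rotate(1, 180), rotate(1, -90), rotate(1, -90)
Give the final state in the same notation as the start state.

config: θ0=90°, θ1=0°

from: config: θ0=180°, θ1=0°
[1] after rotate(0, -90): config: θ0=90°, θ1=0°
[2] after rotate(1, 180): config: θ0=90°, θ1=180°
[3] after rotate(0, -90): config: θ0=90°, θ1=180°
[4] after rotate(1, 180): config: θ0=90°, θ1=0°
[5] after rotate(1, -90): config: θ0=90°, θ1=0°
[6] after rotate(1, -90): config: θ0=90°, θ1=0°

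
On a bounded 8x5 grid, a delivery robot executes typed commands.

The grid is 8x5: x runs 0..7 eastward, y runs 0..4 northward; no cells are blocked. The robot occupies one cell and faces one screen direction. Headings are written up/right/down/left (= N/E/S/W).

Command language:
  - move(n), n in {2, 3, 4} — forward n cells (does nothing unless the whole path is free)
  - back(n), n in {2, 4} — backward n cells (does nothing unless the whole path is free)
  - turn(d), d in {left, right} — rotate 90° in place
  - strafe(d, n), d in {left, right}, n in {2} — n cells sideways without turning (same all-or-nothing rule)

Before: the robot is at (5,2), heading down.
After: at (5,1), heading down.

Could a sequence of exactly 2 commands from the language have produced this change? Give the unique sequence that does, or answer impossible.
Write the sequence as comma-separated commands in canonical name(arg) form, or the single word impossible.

key: running move(3) before back(2) would end elsewhere — order is forced
t0: at (5,2), heading down
step 1 (back(2)): at (5,4), heading down
step 2 (move(3)): at (5,1), heading down
no rival 2-sequence matches.

back(2), move(3)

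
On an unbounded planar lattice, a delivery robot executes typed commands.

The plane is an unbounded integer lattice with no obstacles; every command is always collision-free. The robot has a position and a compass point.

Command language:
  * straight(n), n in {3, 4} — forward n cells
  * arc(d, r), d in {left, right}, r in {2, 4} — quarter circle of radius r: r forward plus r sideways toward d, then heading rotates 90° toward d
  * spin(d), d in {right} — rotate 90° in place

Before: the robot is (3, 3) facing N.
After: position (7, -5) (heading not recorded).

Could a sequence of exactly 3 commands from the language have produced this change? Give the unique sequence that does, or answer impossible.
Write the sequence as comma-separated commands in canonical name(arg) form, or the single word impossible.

key: order matters: swapping spin(right) and straight(4) lands elsewhere
initial: (3, 3) facing N
step 1 (spin(right)): (3, 3) facing E
step 2 (arc(right, 4)): (7, -1) facing S
step 3 (straight(4)): (7, -5) facing S
no other 3-command option fits: unique.

spin(right), arc(right, 4), straight(4)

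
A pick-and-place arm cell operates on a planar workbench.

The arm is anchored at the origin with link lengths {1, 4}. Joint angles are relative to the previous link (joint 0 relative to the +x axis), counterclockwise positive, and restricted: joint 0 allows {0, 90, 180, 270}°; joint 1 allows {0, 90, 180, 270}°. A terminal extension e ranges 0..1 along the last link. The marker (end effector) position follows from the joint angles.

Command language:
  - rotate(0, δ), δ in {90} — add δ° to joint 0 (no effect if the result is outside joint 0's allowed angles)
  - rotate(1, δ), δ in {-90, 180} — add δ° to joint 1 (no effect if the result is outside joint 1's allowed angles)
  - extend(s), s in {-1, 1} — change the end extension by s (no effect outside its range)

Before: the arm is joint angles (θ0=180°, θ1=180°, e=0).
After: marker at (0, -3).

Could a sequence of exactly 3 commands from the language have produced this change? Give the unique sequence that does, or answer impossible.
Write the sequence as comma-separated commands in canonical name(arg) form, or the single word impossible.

begin: joint angles (θ0=180°, θ1=180°, e=0)
step 1 (rotate(0, 90)): joint angles (θ0=270°, θ1=180°, e=0)
step 2 (rotate(0, 90)): joint angles (θ0=0°, θ1=180°, e=0)
step 3 (rotate(0, 90)): joint angles (θ0=90°, θ1=180°, e=0)
uniquely the one of 125 3-step routes that fits.

rotate(0, 90), rotate(0, 90), rotate(0, 90)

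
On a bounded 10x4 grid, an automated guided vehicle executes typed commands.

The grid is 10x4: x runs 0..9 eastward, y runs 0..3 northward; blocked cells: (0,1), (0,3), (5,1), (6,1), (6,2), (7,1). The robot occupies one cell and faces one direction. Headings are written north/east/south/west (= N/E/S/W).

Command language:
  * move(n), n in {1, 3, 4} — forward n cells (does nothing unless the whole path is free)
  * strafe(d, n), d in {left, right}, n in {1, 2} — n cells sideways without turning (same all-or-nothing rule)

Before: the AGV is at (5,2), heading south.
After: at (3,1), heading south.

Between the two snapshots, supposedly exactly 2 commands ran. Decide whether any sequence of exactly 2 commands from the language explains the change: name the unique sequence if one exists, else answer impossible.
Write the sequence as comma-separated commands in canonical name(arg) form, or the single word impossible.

strafe(right, 2), move(1)

key: running move(1) before strafe(right, 2) would end elsewhere — order is forced
start: at (5,2), heading south
t=1 strafe(right, 2) ⇒ at (3,2), heading south
t=2 move(1) ⇒ at (3,1), heading south
no rival 2-sequence matches.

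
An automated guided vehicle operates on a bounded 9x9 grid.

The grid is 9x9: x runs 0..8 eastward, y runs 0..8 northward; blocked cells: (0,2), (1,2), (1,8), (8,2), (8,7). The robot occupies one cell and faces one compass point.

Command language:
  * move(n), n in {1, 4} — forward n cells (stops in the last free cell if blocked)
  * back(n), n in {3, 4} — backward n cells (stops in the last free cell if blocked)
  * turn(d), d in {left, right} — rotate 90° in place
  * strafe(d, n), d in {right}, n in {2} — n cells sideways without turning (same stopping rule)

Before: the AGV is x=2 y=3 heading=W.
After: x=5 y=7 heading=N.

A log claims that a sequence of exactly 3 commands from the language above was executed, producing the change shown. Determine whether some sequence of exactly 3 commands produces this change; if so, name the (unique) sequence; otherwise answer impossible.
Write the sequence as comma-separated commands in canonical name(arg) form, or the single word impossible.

back(3), turn(right), move(4)

key: cell and facing (now N) both changed — the 3 commands mix motion and turning
from: x=2 y=3 heading=W
t=1 back(3) ⇒ x=5 y=3 heading=W
t=2 turn(right) ⇒ x=5 y=3 heading=N
t=3 move(4) ⇒ x=5 y=7 heading=N
no other 3-command option fits: unique.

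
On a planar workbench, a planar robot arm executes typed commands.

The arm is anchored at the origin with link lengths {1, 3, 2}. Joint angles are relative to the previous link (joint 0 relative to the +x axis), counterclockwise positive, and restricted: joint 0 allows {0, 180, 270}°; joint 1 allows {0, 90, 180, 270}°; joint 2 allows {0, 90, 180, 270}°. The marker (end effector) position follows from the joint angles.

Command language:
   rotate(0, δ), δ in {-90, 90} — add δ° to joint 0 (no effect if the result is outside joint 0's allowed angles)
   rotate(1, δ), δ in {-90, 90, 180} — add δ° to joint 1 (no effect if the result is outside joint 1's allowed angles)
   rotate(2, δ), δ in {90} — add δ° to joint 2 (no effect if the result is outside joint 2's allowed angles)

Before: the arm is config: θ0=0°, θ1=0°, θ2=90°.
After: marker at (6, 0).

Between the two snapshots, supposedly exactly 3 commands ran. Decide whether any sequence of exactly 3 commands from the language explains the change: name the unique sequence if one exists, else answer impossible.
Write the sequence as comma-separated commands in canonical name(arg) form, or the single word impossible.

start: config: θ0=0°, θ1=0°, θ2=90°
[1] after rotate(2, 90): config: θ0=0°, θ1=0°, θ2=180°
[2] after rotate(2, 90): config: θ0=0°, θ1=0°, θ2=270°
[3] after rotate(2, 90): config: θ0=0°, θ1=0°, θ2=0°
no rival 3-sequence matches.

rotate(2, 90), rotate(2, 90), rotate(2, 90)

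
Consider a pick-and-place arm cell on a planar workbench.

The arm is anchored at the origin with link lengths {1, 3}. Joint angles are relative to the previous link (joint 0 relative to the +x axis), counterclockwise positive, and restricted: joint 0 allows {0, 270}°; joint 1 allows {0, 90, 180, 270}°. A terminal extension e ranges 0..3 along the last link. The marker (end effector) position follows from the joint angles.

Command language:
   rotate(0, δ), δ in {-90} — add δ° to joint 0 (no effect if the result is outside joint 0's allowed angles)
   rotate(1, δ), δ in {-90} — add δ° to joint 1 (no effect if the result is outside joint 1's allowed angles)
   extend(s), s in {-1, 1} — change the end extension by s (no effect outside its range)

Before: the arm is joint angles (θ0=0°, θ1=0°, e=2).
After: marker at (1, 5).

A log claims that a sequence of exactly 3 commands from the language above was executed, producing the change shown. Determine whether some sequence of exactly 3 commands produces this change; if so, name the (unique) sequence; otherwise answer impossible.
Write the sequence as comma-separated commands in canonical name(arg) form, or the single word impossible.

rotate(1, -90), rotate(1, -90), rotate(1, -90)

t0: joint angles (θ0=0°, θ1=0°, e=2)
[1] after rotate(1, -90): joint angles (θ0=0°, θ1=270°, e=2)
[2] after rotate(1, -90): joint angles (θ0=0°, θ1=180°, e=2)
[3] after rotate(1, -90): joint angles (θ0=0°, θ1=90°, e=2)
uniquely the one of 64 3-step routes that fits.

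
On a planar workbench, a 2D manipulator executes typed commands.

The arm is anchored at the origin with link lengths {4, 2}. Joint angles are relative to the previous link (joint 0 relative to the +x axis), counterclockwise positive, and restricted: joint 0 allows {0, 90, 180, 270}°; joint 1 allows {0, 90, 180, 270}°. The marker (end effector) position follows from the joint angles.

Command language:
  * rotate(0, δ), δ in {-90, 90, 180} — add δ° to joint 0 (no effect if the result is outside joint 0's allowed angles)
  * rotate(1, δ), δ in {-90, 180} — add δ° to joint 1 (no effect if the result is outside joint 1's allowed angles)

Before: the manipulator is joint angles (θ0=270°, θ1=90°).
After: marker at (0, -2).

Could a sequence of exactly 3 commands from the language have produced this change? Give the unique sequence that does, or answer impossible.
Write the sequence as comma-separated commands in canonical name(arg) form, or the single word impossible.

begin: joint angles (θ0=270°, θ1=90°)
1. rotate(1, -90) → joint angles (θ0=270°, θ1=0°)
2. rotate(1, -90) → joint angles (θ0=270°, θ1=270°)
3. rotate(1, -90) → joint angles (θ0=270°, θ1=180°)
no other 3-command option fits: unique.

rotate(1, -90), rotate(1, -90), rotate(1, -90)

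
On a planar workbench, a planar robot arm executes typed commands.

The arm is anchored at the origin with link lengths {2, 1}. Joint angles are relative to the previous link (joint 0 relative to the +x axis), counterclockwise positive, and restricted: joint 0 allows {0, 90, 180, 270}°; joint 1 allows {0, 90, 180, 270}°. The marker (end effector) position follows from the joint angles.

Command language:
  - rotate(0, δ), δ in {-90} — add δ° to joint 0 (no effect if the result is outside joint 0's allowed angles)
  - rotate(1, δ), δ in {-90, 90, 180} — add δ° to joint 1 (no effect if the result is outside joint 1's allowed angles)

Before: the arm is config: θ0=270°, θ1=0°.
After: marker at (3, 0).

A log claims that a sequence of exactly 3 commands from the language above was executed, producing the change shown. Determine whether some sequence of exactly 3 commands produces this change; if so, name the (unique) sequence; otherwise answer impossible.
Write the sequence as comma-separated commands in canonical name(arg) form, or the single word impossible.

t0: config: θ0=270°, θ1=0°
step 1 (rotate(0, -90)): config: θ0=180°, θ1=0°
step 2 (rotate(0, -90)): config: θ0=90°, θ1=0°
step 3 (rotate(0, -90)): config: θ0=0°, θ1=0°
uniquely the one of 64 3-step routes that fits.

rotate(0, -90), rotate(0, -90), rotate(0, -90)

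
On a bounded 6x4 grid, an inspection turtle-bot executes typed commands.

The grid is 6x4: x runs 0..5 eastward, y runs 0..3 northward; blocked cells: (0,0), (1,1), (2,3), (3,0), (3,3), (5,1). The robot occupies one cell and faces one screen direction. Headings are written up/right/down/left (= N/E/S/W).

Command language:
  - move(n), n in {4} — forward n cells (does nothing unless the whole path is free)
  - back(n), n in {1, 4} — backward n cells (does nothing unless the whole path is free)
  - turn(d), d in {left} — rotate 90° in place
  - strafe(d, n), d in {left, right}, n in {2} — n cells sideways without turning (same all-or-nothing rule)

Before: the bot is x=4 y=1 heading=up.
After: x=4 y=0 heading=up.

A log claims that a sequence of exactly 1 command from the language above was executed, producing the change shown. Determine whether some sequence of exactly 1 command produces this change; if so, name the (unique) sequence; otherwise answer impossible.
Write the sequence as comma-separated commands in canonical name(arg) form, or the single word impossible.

back(1)

key: heading stays N — the single command does not turn
initial: x=4 y=1 heading=up
1. back(1) → x=4 y=0 heading=up
all 6 alternatives checked — unique.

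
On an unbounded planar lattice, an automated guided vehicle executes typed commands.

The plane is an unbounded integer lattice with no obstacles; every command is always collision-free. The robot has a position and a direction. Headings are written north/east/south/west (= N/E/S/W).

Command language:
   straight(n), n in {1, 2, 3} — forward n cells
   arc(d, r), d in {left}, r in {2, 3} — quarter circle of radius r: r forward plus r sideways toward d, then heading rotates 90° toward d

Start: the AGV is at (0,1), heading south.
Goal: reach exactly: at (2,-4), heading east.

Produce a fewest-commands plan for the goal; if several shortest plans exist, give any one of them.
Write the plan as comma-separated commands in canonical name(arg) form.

straight(3), arc(left, 2)

start: at (0,1), heading south
step 1 (straight(3)): at (0,-2), heading south
step 2 (arc(left, 2)): at (2,-4), heading east
no 1-step plan works, so 2 is optimal.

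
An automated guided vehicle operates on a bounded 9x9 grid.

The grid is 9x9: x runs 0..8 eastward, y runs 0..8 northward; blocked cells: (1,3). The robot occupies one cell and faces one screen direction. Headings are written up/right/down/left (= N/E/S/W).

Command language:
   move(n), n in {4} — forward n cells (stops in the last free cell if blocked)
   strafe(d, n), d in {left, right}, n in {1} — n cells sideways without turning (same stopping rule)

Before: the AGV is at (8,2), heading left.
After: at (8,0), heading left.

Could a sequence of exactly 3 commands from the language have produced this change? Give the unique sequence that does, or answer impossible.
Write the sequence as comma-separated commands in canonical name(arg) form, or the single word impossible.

key: still facing W at the end — nothing in the sequence rotates
t0: at (8,2), heading left
[1] after strafe(left, 1): at (8,1), heading left
[2] after strafe(left, 1): at (8,0), heading left
[3] after strafe(left, 1): at (8,0), heading left
no rival 3-sequence matches.

strafe(left, 1), strafe(left, 1), strafe(left, 1)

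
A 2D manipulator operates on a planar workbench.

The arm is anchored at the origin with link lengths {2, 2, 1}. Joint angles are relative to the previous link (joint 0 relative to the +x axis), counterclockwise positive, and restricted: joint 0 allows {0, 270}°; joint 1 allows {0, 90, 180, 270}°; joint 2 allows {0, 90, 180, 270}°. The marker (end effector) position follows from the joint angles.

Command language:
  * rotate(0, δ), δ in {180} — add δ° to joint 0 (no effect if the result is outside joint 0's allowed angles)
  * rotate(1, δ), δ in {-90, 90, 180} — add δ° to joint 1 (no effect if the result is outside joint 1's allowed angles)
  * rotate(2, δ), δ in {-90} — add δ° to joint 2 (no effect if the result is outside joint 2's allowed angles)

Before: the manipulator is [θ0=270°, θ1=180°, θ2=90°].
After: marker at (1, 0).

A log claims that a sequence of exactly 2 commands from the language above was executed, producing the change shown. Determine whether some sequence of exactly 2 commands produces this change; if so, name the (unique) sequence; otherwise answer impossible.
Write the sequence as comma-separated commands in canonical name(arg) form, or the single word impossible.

start: [θ0=270°, θ1=180°, θ2=90°]
[1] after rotate(2, -90): [θ0=270°, θ1=180°, θ2=0°]
[2] after rotate(2, -90): [θ0=270°, θ1=180°, θ2=270°]
no other 2-command option fits: unique.

rotate(2, -90), rotate(2, -90)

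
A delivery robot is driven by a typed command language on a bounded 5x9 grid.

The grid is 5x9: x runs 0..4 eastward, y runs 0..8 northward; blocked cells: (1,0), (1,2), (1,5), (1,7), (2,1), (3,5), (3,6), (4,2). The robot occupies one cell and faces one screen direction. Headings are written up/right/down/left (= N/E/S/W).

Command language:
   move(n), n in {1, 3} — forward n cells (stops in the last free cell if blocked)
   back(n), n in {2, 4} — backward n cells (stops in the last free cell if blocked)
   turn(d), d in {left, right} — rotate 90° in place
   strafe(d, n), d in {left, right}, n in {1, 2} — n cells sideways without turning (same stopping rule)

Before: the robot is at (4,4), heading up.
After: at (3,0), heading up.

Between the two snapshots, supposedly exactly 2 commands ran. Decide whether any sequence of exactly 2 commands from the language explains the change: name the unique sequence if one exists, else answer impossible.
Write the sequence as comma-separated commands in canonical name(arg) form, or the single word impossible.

key: order matters: swapping strafe(left, 1) and back(4) lands elsewhere
start: at (4,4), heading up
step 1 (strafe(left, 1)): at (3,4), heading up
step 2 (back(4)): at (3,0), heading up
no other 2-command option fits: unique.

strafe(left, 1), back(4)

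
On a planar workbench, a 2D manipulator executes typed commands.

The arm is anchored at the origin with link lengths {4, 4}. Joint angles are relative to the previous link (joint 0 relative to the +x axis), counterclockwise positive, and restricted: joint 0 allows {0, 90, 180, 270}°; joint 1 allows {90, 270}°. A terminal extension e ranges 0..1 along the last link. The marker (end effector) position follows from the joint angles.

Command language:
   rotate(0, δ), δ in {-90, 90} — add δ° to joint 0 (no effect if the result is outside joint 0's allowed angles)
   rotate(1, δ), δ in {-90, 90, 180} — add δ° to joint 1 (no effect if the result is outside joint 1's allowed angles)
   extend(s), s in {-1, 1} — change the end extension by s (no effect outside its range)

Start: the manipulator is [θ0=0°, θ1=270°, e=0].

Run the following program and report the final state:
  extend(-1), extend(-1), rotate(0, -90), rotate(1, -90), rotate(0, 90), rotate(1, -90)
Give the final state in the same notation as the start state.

[θ0=0°, θ1=270°, e=0]

start: [θ0=0°, θ1=270°, e=0]
t=1 extend(-1) ⇒ [θ0=0°, θ1=270°, e=0]
t=2 extend(-1) ⇒ [θ0=0°, θ1=270°, e=0]
t=3 rotate(0, -90) ⇒ [θ0=270°, θ1=270°, e=0]
t=4 rotate(1, -90) ⇒ [θ0=270°, θ1=270°, e=0]
t=5 rotate(0, 90) ⇒ [θ0=0°, θ1=270°, e=0]
t=6 rotate(1, -90) ⇒ [θ0=0°, θ1=270°, e=0]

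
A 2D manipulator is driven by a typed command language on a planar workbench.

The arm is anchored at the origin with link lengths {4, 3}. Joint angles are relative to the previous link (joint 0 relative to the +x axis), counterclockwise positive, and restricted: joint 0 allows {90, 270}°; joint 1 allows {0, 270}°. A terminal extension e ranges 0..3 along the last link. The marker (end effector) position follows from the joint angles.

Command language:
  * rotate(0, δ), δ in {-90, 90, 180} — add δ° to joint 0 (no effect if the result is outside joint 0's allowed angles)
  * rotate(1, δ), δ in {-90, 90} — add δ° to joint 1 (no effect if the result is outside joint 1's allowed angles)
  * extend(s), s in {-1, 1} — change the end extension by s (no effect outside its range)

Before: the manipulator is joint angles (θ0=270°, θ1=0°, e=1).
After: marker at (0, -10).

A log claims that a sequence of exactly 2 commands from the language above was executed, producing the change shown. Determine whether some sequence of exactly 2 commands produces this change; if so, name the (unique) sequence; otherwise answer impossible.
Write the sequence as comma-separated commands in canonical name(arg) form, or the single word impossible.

extend(1), extend(1)

start: joint angles (θ0=270°, θ1=0°, e=1)
1. extend(1) → joint angles (θ0=270°, θ1=0°, e=2)
2. extend(1) → joint angles (θ0=270°, θ1=0°, e=3)
uniquely the one of 49 2-step routes that fits.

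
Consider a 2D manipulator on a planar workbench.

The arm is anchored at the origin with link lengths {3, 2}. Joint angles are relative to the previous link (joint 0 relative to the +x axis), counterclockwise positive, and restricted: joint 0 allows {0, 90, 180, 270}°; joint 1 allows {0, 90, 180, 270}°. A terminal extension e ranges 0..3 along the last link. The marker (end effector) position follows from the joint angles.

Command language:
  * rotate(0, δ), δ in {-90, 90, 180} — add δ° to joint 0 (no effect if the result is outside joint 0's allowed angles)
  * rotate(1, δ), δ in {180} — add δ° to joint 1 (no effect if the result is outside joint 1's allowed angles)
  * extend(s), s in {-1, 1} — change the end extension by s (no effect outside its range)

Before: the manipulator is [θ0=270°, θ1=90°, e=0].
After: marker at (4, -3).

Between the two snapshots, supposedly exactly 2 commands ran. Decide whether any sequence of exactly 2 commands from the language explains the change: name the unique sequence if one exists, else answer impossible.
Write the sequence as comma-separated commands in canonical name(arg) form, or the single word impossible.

from: [θ0=270°, θ1=90°, e=0]
t=1 extend(1) ⇒ [θ0=270°, θ1=90°, e=1]
t=2 extend(1) ⇒ [θ0=270°, θ1=90°, e=2]
no other 2-command option fits: unique.

extend(1), extend(1)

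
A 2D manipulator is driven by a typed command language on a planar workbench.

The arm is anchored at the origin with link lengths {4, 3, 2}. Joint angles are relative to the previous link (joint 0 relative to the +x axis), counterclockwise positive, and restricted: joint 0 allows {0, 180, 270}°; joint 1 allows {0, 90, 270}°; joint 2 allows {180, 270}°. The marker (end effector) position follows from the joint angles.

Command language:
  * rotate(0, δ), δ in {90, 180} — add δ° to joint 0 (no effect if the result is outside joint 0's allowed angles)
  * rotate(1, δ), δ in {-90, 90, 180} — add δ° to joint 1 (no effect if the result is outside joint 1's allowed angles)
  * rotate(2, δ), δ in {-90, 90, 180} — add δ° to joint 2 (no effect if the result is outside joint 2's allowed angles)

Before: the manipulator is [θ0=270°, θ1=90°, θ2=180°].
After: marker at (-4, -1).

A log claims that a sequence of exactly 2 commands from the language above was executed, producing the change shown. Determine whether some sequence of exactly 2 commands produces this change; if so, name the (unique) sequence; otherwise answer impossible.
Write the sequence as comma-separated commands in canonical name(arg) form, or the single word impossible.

rotate(0, 90), rotate(0, 180)

key: running rotate(0, 180) before rotate(0, 90) would end elsewhere — order is forced
begin: [θ0=270°, θ1=90°, θ2=180°]
t=1 rotate(0, 90) ⇒ [θ0=0°, θ1=90°, θ2=180°]
t=2 rotate(0, 180) ⇒ [θ0=180°, θ1=90°, θ2=180°]
all 64 alternatives checked — unique.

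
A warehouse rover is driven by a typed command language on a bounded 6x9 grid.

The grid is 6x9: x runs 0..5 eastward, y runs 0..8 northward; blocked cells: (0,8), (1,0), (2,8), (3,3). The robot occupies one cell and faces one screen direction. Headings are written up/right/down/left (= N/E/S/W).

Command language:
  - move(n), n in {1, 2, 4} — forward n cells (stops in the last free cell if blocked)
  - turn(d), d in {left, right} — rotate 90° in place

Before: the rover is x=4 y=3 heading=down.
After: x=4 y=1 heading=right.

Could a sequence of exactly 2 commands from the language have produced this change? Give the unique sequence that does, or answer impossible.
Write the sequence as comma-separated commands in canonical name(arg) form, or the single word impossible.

key: position moved to (4,1) AND the heading swung to E — translation plus rotation needed
start: x=4 y=3 heading=down
t=1 move(2) ⇒ x=4 y=1 heading=down
t=2 turn(left) ⇒ x=4 y=1 heading=right
all 25 alternatives checked — unique.

move(2), turn(left)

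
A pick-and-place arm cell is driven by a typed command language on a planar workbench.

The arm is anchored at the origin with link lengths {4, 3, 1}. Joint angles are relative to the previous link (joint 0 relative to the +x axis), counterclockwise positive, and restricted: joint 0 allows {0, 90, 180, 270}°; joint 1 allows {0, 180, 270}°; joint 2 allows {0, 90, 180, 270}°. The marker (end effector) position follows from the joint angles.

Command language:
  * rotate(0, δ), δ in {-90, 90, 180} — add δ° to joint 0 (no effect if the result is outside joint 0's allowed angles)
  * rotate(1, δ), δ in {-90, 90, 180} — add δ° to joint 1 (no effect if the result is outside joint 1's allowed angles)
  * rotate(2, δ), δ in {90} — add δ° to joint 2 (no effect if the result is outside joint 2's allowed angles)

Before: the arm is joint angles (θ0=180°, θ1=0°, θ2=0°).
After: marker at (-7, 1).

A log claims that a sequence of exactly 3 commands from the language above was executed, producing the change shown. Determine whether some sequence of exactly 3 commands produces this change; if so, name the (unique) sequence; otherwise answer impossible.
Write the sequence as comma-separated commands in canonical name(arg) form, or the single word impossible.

initial: joint angles (θ0=180°, θ1=0°, θ2=0°)
1. rotate(2, 90) → joint angles (θ0=180°, θ1=0°, θ2=90°)
2. rotate(2, 90) → joint angles (θ0=180°, θ1=0°, θ2=180°)
3. rotate(2, 90) → joint angles (θ0=180°, θ1=0°, θ2=270°)
all 343 alternatives checked — unique.

rotate(2, 90), rotate(2, 90), rotate(2, 90)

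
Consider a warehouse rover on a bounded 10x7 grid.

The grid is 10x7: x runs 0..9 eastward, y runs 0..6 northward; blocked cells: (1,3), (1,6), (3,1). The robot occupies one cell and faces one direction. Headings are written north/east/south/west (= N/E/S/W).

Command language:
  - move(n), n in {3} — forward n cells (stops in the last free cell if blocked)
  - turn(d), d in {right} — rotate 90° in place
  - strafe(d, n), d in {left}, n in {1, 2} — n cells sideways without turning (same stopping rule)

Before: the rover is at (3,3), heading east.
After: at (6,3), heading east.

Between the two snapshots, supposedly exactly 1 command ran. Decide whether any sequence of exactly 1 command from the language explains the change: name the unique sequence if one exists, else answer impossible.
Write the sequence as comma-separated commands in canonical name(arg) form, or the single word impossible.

key: heading stays E — the single command does not turn
t0: at (3,3), heading east
1. move(3) → at (6,3), heading east
no other 1-command option fits: unique.

move(3)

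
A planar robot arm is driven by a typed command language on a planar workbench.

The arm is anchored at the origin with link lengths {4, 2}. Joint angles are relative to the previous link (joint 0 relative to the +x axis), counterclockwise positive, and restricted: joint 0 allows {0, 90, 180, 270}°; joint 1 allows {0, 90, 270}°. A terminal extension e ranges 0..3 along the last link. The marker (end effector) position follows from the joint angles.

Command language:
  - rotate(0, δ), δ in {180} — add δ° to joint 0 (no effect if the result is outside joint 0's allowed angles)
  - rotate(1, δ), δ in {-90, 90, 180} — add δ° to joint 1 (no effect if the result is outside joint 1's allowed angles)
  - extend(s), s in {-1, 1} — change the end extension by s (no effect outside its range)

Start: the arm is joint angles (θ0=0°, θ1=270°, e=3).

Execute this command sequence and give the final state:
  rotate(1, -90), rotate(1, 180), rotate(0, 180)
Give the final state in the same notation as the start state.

initial: joint angles (θ0=0°, θ1=270°, e=3)
t=1 rotate(1, -90) ⇒ joint angles (θ0=0°, θ1=270°, e=3)
t=2 rotate(1, 180) ⇒ joint angles (θ0=0°, θ1=90°, e=3)
t=3 rotate(0, 180) ⇒ joint angles (θ0=180°, θ1=90°, e=3)

joint angles (θ0=180°, θ1=90°, e=3)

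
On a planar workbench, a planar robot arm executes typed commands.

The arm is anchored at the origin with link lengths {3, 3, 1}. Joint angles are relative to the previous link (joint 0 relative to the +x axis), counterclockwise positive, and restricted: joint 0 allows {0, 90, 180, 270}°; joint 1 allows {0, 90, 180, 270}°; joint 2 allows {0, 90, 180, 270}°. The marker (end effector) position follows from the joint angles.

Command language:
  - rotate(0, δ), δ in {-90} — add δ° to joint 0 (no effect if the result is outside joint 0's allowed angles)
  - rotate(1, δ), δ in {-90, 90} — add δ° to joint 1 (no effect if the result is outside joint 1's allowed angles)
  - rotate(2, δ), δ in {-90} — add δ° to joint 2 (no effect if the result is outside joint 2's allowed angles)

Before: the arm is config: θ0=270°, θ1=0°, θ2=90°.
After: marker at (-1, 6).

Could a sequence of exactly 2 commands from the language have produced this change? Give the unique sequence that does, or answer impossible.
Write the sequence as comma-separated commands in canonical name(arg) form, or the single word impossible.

rotate(0, -90), rotate(0, -90)

begin: config: θ0=270°, θ1=0°, θ2=90°
t=1 rotate(0, -90) ⇒ config: θ0=180°, θ1=0°, θ2=90°
t=2 rotate(0, -90) ⇒ config: θ0=90°, θ1=0°, θ2=90°
no other 2-command option fits: unique.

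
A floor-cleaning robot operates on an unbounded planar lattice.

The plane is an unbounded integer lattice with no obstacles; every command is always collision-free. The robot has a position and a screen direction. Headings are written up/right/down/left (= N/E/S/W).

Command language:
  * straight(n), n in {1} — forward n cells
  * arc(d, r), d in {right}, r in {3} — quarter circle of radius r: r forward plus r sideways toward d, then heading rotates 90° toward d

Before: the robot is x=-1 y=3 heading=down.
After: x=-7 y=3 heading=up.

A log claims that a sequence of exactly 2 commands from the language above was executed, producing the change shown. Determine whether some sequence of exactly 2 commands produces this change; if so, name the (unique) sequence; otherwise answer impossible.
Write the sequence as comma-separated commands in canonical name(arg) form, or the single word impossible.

arc(right, 3), arc(right, 3)

key: position moved to (-7,3) AND the heading swung to N — translation plus rotation needed
start: x=-1 y=3 heading=down
1. arc(right, 3) → x=-4 y=0 heading=left
2. arc(right, 3) → x=-7 y=3 heading=up
all 4 alternatives checked — unique.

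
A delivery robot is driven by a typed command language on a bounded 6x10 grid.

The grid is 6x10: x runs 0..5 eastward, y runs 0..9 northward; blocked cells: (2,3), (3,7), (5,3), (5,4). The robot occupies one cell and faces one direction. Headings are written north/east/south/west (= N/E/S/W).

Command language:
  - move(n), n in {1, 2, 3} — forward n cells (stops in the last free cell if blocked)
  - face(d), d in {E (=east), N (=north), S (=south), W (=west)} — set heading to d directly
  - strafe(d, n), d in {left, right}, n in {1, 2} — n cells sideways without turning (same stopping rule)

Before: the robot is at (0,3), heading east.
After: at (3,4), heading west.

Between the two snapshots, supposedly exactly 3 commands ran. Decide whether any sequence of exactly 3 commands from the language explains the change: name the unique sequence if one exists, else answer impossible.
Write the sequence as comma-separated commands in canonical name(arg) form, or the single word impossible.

key: running face(W) before strafe(left, 1) would end elsewhere — order is forced
t0: at (0,3), heading east
[1] after strafe(left, 1): at (0,4), heading east
[2] after move(3): at (3,4), heading east
[3] after face(W): at (3,4), heading west
no other 3-command option fits: unique.

strafe(left, 1), move(3), face(W)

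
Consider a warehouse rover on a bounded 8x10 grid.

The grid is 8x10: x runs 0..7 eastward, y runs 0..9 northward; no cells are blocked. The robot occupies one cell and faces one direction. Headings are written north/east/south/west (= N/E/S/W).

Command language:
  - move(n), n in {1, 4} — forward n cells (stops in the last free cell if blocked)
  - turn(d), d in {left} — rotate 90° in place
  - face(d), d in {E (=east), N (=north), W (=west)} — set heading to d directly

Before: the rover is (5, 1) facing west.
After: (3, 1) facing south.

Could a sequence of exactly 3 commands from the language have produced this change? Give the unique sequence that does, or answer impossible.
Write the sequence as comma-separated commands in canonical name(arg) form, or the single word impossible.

move(1), move(1), turn(left)

key: order matters: swapping move(1) and turn(left) lands elsewhere
initial: (5, 1) facing west
t=1 move(1) ⇒ (4, 1) facing west
t=2 move(1) ⇒ (3, 1) facing west
t=3 turn(left) ⇒ (3, 1) facing south
uniquely the one of 216 3-step routes that fits.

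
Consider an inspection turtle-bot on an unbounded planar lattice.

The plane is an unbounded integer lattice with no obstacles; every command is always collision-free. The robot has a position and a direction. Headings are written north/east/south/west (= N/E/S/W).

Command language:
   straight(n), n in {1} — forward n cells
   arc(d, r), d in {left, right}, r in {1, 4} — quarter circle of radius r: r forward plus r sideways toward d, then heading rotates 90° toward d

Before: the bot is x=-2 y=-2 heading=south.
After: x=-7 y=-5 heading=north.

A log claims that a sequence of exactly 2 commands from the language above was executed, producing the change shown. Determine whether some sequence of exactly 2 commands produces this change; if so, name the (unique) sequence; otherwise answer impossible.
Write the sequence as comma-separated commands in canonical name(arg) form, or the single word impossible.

arc(right, 4), arc(right, 1)

key: cell and facing (now N) both changed — the 2 commands mix motion and turning
t0: x=-2 y=-2 heading=south
t=1 arc(right, 4) ⇒ x=-6 y=-6 heading=west
t=2 arc(right, 1) ⇒ x=-7 y=-5 heading=north
no rival 2-sequence matches.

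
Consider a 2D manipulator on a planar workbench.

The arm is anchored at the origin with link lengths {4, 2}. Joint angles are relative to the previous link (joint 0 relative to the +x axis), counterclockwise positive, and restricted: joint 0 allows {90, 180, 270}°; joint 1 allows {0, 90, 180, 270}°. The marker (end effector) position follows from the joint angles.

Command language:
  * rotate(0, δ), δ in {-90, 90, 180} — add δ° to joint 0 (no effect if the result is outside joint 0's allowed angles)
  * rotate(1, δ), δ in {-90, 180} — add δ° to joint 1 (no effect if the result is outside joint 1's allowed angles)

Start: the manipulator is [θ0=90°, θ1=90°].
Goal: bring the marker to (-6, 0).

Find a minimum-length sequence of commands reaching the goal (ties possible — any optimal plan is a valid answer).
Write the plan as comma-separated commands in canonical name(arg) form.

begin: [θ0=90°, θ1=90°]
step 1 (rotate(1, -90)): [θ0=90°, θ1=0°]
step 2 (rotate(0, 90)): [θ0=180°, θ1=0°]
nothing shorter than 2 reaches the goal.

rotate(1, -90), rotate(0, 90)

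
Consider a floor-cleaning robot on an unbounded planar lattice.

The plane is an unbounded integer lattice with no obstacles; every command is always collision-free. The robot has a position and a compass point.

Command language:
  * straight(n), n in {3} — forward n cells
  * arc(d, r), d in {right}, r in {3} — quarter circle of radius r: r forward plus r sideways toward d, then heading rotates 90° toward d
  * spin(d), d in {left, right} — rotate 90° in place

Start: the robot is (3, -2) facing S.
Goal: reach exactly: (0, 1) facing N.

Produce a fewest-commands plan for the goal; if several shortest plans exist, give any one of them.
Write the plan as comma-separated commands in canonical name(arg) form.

begin: (3, -2) facing S
[1] after spin(right): (3, -2) facing W
[2] after arc(right, 3): (0, 1) facing N
shorter routes all fall short; 2 is best.

spin(right), arc(right, 3)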